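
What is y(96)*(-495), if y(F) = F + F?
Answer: -95040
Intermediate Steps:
y(F) = 2*F
y(96)*(-495) = (2*96)*(-495) = 192*(-495) = -95040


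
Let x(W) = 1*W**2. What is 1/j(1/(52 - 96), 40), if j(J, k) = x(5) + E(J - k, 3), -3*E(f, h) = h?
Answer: 1/24 ≈ 0.041667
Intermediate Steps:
E(f, h) = -h/3
x(W) = W**2
j(J, k) = 24 (j(J, k) = 5**2 - 1/3*3 = 25 - 1 = 24)
1/j(1/(52 - 96), 40) = 1/24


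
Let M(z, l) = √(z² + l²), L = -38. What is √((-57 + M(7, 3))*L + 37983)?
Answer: √(40149 - 38*√58) ≈ 199.65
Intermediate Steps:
M(z, l) = √(l² + z²)
√((-57 + M(7, 3))*L + 37983) = √((-57 + √(3² + 7²))*(-38) + 37983) = √((-57 + √(9 + 49))*(-38) + 37983) = √((-57 + √58)*(-38) + 37983) = √((2166 - 38*√58) + 37983) = √(40149 - 38*√58)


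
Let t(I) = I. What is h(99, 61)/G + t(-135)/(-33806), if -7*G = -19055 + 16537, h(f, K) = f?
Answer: 5941872/21280877 ≈ 0.27921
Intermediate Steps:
G = 2518/7 (G = -(-19055 + 16537)/7 = -⅐*(-2518) = 2518/7 ≈ 359.71)
h(99, 61)/G + t(-135)/(-33806) = 99/(2518/7) - 135/(-33806) = 99*(7/2518) - 135*(-1/33806) = 693/2518 + 135/33806 = 5941872/21280877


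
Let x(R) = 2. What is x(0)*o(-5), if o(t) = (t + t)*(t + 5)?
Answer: 0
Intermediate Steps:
o(t) = 2*t*(5 + t) (o(t) = (2*t)*(5 + t) = 2*t*(5 + t))
x(0)*o(-5) = 2*(2*(-5)*(5 - 5)) = 2*(2*(-5)*0) = 2*0 = 0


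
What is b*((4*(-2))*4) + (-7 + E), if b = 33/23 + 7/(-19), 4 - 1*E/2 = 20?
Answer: -31955/437 ≈ -73.124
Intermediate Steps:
E = -32 (E = 8 - 2*20 = 8 - 40 = -32)
b = 466/437 (b = 33*(1/23) + 7*(-1/19) = 33/23 - 7/19 = 466/437 ≈ 1.0664)
b*((4*(-2))*4) + (-7 + E) = 466*((4*(-2))*4)/437 + (-7 - 32) = 466*(-8*4)/437 - 39 = (466/437)*(-32) - 39 = -14912/437 - 39 = -31955/437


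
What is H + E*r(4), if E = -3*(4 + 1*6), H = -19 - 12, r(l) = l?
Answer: -151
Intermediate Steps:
H = -31
E = -30 (E = -3*(4 + 6) = -3*10 = -30)
H + E*r(4) = -31 - 30*4 = -31 - 120 = -151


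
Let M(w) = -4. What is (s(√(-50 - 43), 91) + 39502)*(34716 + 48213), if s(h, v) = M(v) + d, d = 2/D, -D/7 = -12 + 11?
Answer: 3275553336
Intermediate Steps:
D = 7 (D = -7*(-12 + 11) = -7*(-1) = 7)
d = 2/7 ≈ 0.28571
s(h, v) = -26/7 (s(h, v) = -4 + 2/7 = -26/7)
(s(√(-50 - 43), 91) + 39502)*(34716 + 48213) = (-26/7 + 39502)*(34716 + 48213) = (276488/7)*82929 = 3275553336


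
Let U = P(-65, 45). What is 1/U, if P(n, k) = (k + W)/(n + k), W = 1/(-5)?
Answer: -25/56 ≈ -0.44643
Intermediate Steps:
W = -⅕ ≈ -0.20000
P(n, k) = (-⅕ + k)/(k + n) (P(n, k) = (k - ⅕)/(n + k) = (-⅕ + k)/(k + n))
U = -56/25 (U = (-⅕ + 45)/(45 - 65) = (224/5)/(-20) = -1/20*224/5 = -56/25 ≈ -2.2400)
1/U = 1/(-56/25) = -25/56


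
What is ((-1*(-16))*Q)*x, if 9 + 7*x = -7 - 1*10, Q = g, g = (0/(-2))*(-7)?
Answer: 0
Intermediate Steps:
g = 0 (g = (0*(-1/2))*(-7) = 0*(-7) = 0)
Q = 0
x = -26/7 (x = -9/7 + (-7 - 1*10)/7 = -9/7 + (-7 - 10)/7 = -9/7 + (1/7)*(-17) = -9/7 - 17/7 = -26/7 ≈ -3.7143)
((-1*(-16))*Q)*x = (-1*(-16)*0)*(-26/7) = (16*0)*(-26/7) = 0*(-26/7) = 0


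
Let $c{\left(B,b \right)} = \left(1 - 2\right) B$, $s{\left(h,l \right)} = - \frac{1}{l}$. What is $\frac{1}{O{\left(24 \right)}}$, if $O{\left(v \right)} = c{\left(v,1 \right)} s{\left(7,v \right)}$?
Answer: $1$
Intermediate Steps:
$c{\left(B,b \right)} = - B$
$O{\left(v \right)} = 1$ ($O{\left(v \right)} = - v \left(- \frac{1}{v}\right) = 1$)
$\frac{1}{O{\left(24 \right)}} = 1^{-1} = 1$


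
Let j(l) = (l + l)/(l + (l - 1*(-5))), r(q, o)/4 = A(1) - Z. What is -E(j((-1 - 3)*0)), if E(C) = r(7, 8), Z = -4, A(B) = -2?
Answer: -8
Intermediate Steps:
r(q, o) = 8 (r(q, o) = 4*(-2 - 1*(-4)) = 4*(-2 + 4) = 4*2 = 8)
j(l) = 2*l/(5 + 2*l) (j(l) = (2*l)/(l + (l + 5)) = (2*l)/(l + (5 + l)) = (2*l)/(5 + 2*l) = 2*l/(5 + 2*l))
E(C) = 8
-E(j((-1 - 3)*0)) = -1*8 = -8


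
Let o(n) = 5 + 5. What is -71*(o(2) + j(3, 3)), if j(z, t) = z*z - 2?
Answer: -1207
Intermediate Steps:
j(z, t) = -2 + z² (j(z, t) = z² - 2 = -2 + z²)
o(n) = 10
-71*(o(2) + j(3, 3)) = -71*(10 + (-2 + 3²)) = -71*(10 + (-2 + 9)) = -71*(10 + 7) = -71*17 = -1207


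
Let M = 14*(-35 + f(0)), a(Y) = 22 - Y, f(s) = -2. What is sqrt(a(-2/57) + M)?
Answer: I*sqrt(1611390)/57 ≈ 22.27*I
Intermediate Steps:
M = -518 (M = 14*(-35 - 2) = 14*(-37) = -518)
sqrt(a(-2/57) + M) = sqrt((22 - (-2)/57) - 518) = sqrt((22 - 1*(-2/57)) - 518) = sqrt((22 + 2/57) - 518) = sqrt(1256/57 - 518) = sqrt(-28270/57) = I*sqrt(1611390)/57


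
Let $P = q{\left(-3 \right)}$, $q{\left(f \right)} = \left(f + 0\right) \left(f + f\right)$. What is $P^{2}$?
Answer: $324$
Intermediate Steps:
$q{\left(f \right)} = 2 f^{2}$ ($q{\left(f \right)} = f 2 f = 2 f^{2}$)
$P = 18$ ($P = 2 \left(-3\right)^{2} = 2 \cdot 9 = 18$)
$P^{2} = 18^{2} = 324$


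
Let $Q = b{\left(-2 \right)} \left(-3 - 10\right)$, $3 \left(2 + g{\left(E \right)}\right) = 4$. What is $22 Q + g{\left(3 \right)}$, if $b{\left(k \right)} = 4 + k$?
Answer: $- \frac{1718}{3} \approx -572.67$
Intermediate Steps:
$g{\left(E \right)} = - \frac{2}{3}$ ($g{\left(E \right)} = -2 + \frac{1}{3} \cdot 4 = -2 + \frac{4}{3} = - \frac{2}{3}$)
$Q = -26$ ($Q = \left(4 - 2\right) \left(-3 - 10\right) = 2 \left(-3 - 10\right) = 2 \left(-13\right) = -26$)
$22 Q + g{\left(3 \right)} = 22 \left(-26\right) - \frac{2}{3} = -572 - \frac{2}{3} = - \frac{1718}{3}$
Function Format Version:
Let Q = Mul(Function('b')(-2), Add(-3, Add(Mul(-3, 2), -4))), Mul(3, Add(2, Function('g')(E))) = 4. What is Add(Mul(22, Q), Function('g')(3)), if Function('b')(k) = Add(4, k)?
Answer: Rational(-1718, 3) ≈ -572.67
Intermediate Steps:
Function('g')(E) = Rational(-2, 3) (Function('g')(E) = Add(-2, Mul(Rational(1, 3), 4)) = Add(-2, Rational(4, 3)) = Rational(-2, 3))
Q = -26 (Q = Mul(Add(4, -2), Add(-3, Add(Mul(-3, 2), -4))) = Mul(2, Add(-3, Add(-6, -4))) = Mul(2, Add(-3, -10)) = Mul(2, -13) = -26)
Add(Mul(22, Q), Function('g')(3)) = Add(Mul(22, -26), Rational(-2, 3)) = Add(-572, Rational(-2, 3)) = Rational(-1718, 3)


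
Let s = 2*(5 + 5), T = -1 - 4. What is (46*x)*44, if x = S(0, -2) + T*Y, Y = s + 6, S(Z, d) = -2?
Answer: -267168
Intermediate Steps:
T = -5
s = 20 (s = 2*10 = 20)
Y = 26 (Y = 20 + 6 = 26)
x = -132 (x = -2 - 5*26 = -2 - 130 = -132)
(46*x)*44 = (46*(-132))*44 = -6072*44 = -267168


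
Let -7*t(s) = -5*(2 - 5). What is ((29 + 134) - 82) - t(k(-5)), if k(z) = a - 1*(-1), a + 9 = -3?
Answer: 582/7 ≈ 83.143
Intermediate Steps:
a = -12 (a = -9 - 3 = -12)
k(z) = -11 (k(z) = -12 - 1*(-1) = -12 + 1 = -11)
t(s) = -15/7 (t(s) = -(-5)*(2 - 5)/7 = -(-5)*(-3)/7 = -⅐*15 = -15/7)
((29 + 134) - 82) - t(k(-5)) = ((29 + 134) - 82) - 1*(-15/7) = (163 - 82) + 15/7 = 81 + 15/7 = 582/7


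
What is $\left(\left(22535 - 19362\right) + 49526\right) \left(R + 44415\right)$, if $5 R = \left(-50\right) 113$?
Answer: $2281076215$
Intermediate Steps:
$R = -1130$ ($R = \frac{\left(-50\right) 113}{5} = \frac{1}{5} \left(-5650\right) = -1130$)
$\left(\left(22535 - 19362\right) + 49526\right) \left(R + 44415\right) = \left(\left(22535 - 19362\right) + 49526\right) \left(-1130 + 44415\right) = \left(\left(22535 - 19362\right) + 49526\right) 43285 = \left(3173 + 49526\right) 43285 = 52699 \cdot 43285 = 2281076215$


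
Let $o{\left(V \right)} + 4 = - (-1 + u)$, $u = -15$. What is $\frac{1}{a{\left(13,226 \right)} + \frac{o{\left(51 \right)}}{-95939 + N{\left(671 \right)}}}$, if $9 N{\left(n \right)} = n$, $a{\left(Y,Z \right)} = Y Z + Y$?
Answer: $\frac{215695}{636515918} \approx 0.00033887$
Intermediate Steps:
$a{\left(Y,Z \right)} = Y + Y Z$
$N{\left(n \right)} = \frac{n}{9}$
$o{\left(V \right)} = 12$ ($o{\left(V \right)} = -4 - \left(-1 - 15\right) = -4 - -16 = -4 + 16 = 12$)
$\frac{1}{a{\left(13,226 \right)} + \frac{o{\left(51 \right)}}{-95939 + N{\left(671 \right)}}} = \frac{1}{13 \left(1 + 226\right) + \frac{12}{-95939 + \frac{1}{9} \cdot 671}} = \frac{1}{13 \cdot 227 + \frac{12}{-95939 + \frac{671}{9}}} = \frac{1}{2951 + \frac{12}{- \frac{862780}{9}}} = \frac{1}{2951 + 12 \left(- \frac{9}{862780}\right)} = \frac{1}{2951 - \frac{27}{215695}} = \frac{1}{\frac{636515918}{215695}} = \frac{215695}{636515918}$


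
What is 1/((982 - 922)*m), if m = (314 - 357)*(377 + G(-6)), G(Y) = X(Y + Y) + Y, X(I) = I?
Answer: -1/926220 ≈ -1.0797e-6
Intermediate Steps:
G(Y) = 3*Y (G(Y) = (Y + Y) + Y = 2*Y + Y = 3*Y)
m = -15437 (m = (314 - 357)*(377 + 3*(-6)) = -43*(377 - 18) = -43*359 = -15437)
1/((982 - 922)*m) = 1/((982 - 922)*(-15437)) = -1/15437/60 = (1/60)*(-1/15437) = -1/926220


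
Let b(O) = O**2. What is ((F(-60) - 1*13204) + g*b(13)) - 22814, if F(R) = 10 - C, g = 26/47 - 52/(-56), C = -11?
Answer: -23521251/658 ≈ -35747.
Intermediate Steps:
g = 975/658 (g = 26*(1/47) - 52*(-1/56) = 26/47 + 13/14 = 975/658 ≈ 1.4818)
F(R) = 21 (F(R) = 10 - 1*(-11) = 10 + 11 = 21)
((F(-60) - 1*13204) + g*b(13)) - 22814 = ((21 - 1*13204) + (975/658)*13**2) - 22814 = ((21 - 13204) + (975/658)*169) - 22814 = (-13183 + 164775/658) - 22814 = -8509639/658 - 22814 = -23521251/658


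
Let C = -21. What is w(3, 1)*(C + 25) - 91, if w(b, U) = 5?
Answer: -71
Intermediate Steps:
w(3, 1)*(C + 25) - 91 = 5*(-21 + 25) - 91 = 5*4 - 91 = 20 - 91 = -71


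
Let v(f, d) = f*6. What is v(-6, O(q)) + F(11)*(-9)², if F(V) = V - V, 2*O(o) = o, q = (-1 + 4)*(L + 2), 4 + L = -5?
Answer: -36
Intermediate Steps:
L = -9 (L = -4 - 5 = -9)
q = -21 (q = (-1 + 4)*(-9 + 2) = 3*(-7) = -21)
O(o) = o/2
v(f, d) = 6*f
F(V) = 0
v(-6, O(q)) + F(11)*(-9)² = 6*(-6) + 0*(-9)² = -36 + 0*81 = -36 + 0 = -36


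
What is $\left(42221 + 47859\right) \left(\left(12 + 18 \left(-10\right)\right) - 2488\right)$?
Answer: $-239252480$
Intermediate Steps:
$\left(42221 + 47859\right) \left(\left(12 + 18 \left(-10\right)\right) - 2488\right) = 90080 \left(\left(12 - 180\right) - 2488\right) = 90080 \left(-168 - 2488\right) = 90080 \left(-2656\right) = -239252480$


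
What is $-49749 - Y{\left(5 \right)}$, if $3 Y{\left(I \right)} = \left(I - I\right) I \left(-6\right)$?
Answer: $-49749$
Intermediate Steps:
$Y{\left(I \right)} = 0$ ($Y{\left(I \right)} = \frac{\left(I - I\right) I \left(-6\right)}{3} = \frac{0 I \left(-6\right)}{3} = \frac{0 \left(-6\right)}{3} = \frac{1}{3} \cdot 0 = 0$)
$-49749 - Y{\left(5 \right)} = -49749 - 0 = -49749 + 0 = -49749$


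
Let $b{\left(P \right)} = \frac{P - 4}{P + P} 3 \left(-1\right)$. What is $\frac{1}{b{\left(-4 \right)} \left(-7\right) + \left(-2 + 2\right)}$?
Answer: $\frac{1}{21} \approx 0.047619$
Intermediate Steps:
$b{\left(P \right)} = - \frac{3 \left(-4 + P\right)}{2 P}$ ($b{\left(P \right)} = \frac{-4 + P}{2 P} 3 \left(-1\right) = \frac{3 \left(-4 + P\right)}{2 P} \left(-1\right) = - \frac{3 \left(-4 + P\right)}{2 P}$)
$\frac{1}{b{\left(-4 \right)} \left(-7\right) + \left(-2 + 2\right)} = \frac{1}{\left(- \frac{3}{2} + \frac{6}{-4}\right) \left(-7\right) + \left(-2 + 2\right)} = \frac{1}{\left(- \frac{3}{2} + 6 \left(- \frac{1}{4}\right)\right) \left(-7\right) + 0} = \frac{1}{\left(- \frac{3}{2} - \frac{3}{2}\right) \left(-7\right) + 0} = \frac{1}{\left(-3\right) \left(-7\right) + 0} = \frac{1}{21 + 0} = \frac{1}{21}$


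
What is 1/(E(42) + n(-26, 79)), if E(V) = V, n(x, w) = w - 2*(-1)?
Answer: 1/123 ≈ 0.0081301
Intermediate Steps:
n(x, w) = 2 + w (n(x, w) = w + 2 = 2 + w)
1/(E(42) + n(-26, 79)) = 1/(42 + (2 + 79)) = 1/(42 + 81) = 1/123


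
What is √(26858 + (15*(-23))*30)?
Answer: 2*√4127 ≈ 128.48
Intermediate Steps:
√(26858 + (15*(-23))*30) = √(26858 - 345*30) = √(26858 - 10350) = √16508 = 2*√4127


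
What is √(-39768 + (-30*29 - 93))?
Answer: I*√40731 ≈ 201.82*I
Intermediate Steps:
√(-39768 + (-30*29 - 93)) = √(-39768 + (-870 - 93)) = √(-39768 - 963) = √(-40731) = I*√40731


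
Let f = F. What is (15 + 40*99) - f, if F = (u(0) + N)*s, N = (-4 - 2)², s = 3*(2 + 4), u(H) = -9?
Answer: 3489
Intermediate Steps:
s = 18 (s = 3*6 = 18)
N = 36 (N = (-6)² = 36)
F = 486 (F = (-9 + 36)*18 = 27*18 = 486)
f = 486
(15 + 40*99) - f = (15 + 40*99) - 1*486 = (15 + 3960) - 486 = 3975 - 486 = 3489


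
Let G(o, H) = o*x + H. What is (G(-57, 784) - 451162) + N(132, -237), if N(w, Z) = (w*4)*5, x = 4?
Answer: -447966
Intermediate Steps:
N(w, Z) = 20*w (N(w, Z) = (4*w)*5 = 20*w)
G(o, H) = H + 4*o (G(o, H) = o*4 + H = 4*o + H = H + 4*o)
(G(-57, 784) - 451162) + N(132, -237) = ((784 + 4*(-57)) - 451162) + 20*132 = ((784 - 228) - 451162) + 2640 = (556 - 451162) + 2640 = -450606 + 2640 = -447966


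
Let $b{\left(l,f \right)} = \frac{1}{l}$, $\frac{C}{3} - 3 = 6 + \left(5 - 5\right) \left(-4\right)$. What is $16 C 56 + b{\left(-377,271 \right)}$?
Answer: $\frac{9120383}{377} \approx 24192.0$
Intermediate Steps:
$C = 27$ ($C = 9 + 3 \left(6 + \left(5 - 5\right) \left(-4\right)\right) = 9 + 3 \left(6 + 0 \left(-4\right)\right) = 9 + 3 \left(6 + 0\right) = 9 + 3 \cdot 6 = 9 + 18 = 27$)
$16 C 56 + b{\left(-377,271 \right)} = 16 \cdot 27 \cdot 56 + \frac{1}{-377} = 432 \cdot 56 - \frac{1}{377} = 24192 - \frac{1}{377} = \frac{9120383}{377}$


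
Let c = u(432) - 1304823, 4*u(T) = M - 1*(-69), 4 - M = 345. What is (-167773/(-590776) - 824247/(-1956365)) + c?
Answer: -1508157608977302023/1155773489240 ≈ -1.3049e+6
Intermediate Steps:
M = -341 (M = 4 - 1*345 = 4 - 345 = -341)
u(T) = -68 (u(T) = (-341 - 1*(-69))/4 = (-341 + 69)/4 = (¼)*(-272) = -68)
c = -1304891 (c = -68 - 1304823 = -1304891)
(-167773/(-590776) - 824247/(-1956365)) + c = (-167773/(-590776) - 824247/(-1956365)) - 1304891 = (-167773*(-1/590776) - 824247*(-1/1956365)) - 1304891 = (167773/590776 + 824247/1956365) - 1304891 = 815170570817/1155773489240 - 1304891 = -1508157608977302023/1155773489240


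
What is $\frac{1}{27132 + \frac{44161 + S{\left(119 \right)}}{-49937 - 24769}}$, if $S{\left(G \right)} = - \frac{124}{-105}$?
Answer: $\frac{7844130}{212822298131} \approx 3.6858 \cdot 10^{-5}$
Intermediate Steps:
$S{\left(G \right)} = \frac{124}{105}$ ($S{\left(G \right)} = \left(-124\right) \left(- \frac{1}{105}\right) = \frac{124}{105}$)
$\frac{1}{27132 + \frac{44161 + S{\left(119 \right)}}{-49937 - 24769}} = \frac{1}{27132 + \frac{44161 + \frac{124}{105}}{-49937 - 24769}} = \frac{1}{27132 + \frac{4637029}{105 \left(-74706\right)}} = \frac{1}{27132 + \frac{4637029}{105} \left(- \frac{1}{74706}\right)} = \frac{1}{27132 - \frac{4637029}{7844130}} = \frac{1}{\frac{212822298131}{7844130}} = \frac{7844130}{212822298131}$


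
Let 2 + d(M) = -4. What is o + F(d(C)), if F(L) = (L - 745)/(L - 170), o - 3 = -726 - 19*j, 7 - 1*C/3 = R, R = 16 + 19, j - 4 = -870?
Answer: 2769407/176 ≈ 15735.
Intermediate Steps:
j = -866 (j = 4 - 870 = -866)
R = 35
C = -84 (C = 21 - 3*35 = 21 - 105 = -84)
d(M) = -6 (d(M) = -2 - 4 = -6)
o = 15731 (o = 3 + (-726 - 19*(-866)) = 3 + (-726 + 16454) = 3 + 15728 = 15731)
F(L) = (-745 + L)/(-170 + L)
o + F(d(C)) = 15731 + (-745 - 6)/(-170 - 6) = 15731 - 751/(-176) = 15731 - 1/176*(-751) = 15731 + 751/176 = 2769407/176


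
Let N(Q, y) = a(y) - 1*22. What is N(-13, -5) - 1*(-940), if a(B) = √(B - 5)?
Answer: 918 + I*√10 ≈ 918.0 + 3.1623*I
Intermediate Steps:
a(B) = √(-5 + B)
N(Q, y) = -22 + √(-5 + y) (N(Q, y) = √(-5 + y) - 1*22 = √(-5 + y) - 22 = -22 + √(-5 + y))
N(-13, -5) - 1*(-940) = (-22 + √(-5 - 5)) - 1*(-940) = (-22 + √(-10)) + 940 = (-22 + I*√10) + 940 = 918 + I*√10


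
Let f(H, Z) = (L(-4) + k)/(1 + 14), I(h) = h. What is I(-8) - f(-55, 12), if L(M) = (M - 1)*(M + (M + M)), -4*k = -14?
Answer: -367/30 ≈ -12.233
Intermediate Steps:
k = 7/2 (k = -1/4*(-14) = 7/2 ≈ 3.5000)
L(M) = 3*M*(-1 + M) (L(M) = (-1 + M)*(M + 2*M) = (-1 + M)*(3*M) = 3*M*(-1 + M))
f(H, Z) = 127/30 (f(H, Z) = (3*(-4)*(-1 - 4) + 7/2)/(1 + 14) = (3*(-4)*(-5) + 7/2)/15 = (60 + 7/2)*(1/15) = (127/2)*(1/15) = 127/30)
I(-8) - f(-55, 12) = -8 - 1*127/30 = -8 - 127/30 = -367/30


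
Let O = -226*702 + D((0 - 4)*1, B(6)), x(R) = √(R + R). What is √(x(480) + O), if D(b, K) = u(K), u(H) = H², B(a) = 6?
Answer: 2*√(-39654 + 2*√15) ≈ 398.23*I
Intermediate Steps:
D(b, K) = K²
x(R) = √2*√R (x(R) = √(2*R) = √2*√R)
O = -158616 (O = -226*702 + 6² = -158652 + 36 = -158616)
√(x(480) + O) = √(√2*√480 - 158616) = √(√2*(4*√30) - 158616) = √(8*√15 - 158616) = √(-158616 + 8*√15)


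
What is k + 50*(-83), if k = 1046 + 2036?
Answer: -1068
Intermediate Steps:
k = 3082
k + 50*(-83) = 3082 + 50*(-83) = 3082 - 4150 = -1068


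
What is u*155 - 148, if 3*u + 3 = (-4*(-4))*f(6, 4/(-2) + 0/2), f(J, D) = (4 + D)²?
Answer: 9011/3 ≈ 3003.7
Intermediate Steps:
u = 61/3 (u = -1 + ((-4*(-4))*(4 + (4/(-2) + 0/2))²)/3 = -1 + (16*(4 + (4*(-½) + 0*(½)))²)/3 = -1 + (16*(4 + (-2 + 0))²)/3 = -1 + (16*(4 - 2)²)/3 = -1 + (16*2²)/3 = -1 + (16*4)/3 = -1 + (⅓)*64 = -1 + 64/3 = 61/3 ≈ 20.333)
u*155 - 148 = (61/3)*155 - 148 = 9455/3 - 148 = 9011/3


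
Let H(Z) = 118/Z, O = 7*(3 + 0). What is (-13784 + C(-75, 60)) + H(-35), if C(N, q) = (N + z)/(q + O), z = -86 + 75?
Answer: -39090208/2835 ≈ -13788.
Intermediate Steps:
z = -11
O = 21 (O = 7*3 = 21)
C(N, q) = (-11 + N)/(21 + q) (C(N, q) = (N - 11)/(q + 21) = (-11 + N)/(21 + q))
(-13784 + C(-75, 60)) + H(-35) = (-13784 + (-11 - 75)/(21 + 60)) + 118/(-35) = (-13784 - 86/81) + 118*(-1/35) = (-13784 + (1/81)*(-86)) - 118/35 = (-13784 - 86/81) - 118/35 = -1116590/81 - 118/35 = -39090208/2835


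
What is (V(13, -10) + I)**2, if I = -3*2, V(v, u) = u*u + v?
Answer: 11449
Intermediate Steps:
V(v, u) = v + u**2 (V(v, u) = u**2 + v = v + u**2)
I = -6
(V(13, -10) + I)**2 = ((13 + (-10)**2) - 6)**2 = ((13 + 100) - 6)**2 = (113 - 6)**2 = 107**2 = 11449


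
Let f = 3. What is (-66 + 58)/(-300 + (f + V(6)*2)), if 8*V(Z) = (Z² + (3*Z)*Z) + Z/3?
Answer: 16/521 ≈ 0.030710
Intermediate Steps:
V(Z) = Z²/2 + Z/24 (V(Z) = ((Z² + (3*Z)*Z) + Z/3)/8 = ((Z² + 3*Z²) + Z*(⅓))/8 = (4*Z² + Z/3)/8 = Z²/2 + Z/24)
(-66 + 58)/(-300 + (f + V(6)*2)) = (-66 + 58)/(-300 + (3 + ((1/24)*6*(1 + 12*6))*2)) = -8/(-300 + (3 + ((1/24)*6*(1 + 72))*2)) = -8/(-300 + (3 + ((1/24)*6*73)*2)) = -8/(-300 + (3 + (73/4)*2)) = -8/(-300 + (3 + 73/2)) = -8/(-300 + 79/2) = -8/(-521/2) = -8*(-2/521) = 16/521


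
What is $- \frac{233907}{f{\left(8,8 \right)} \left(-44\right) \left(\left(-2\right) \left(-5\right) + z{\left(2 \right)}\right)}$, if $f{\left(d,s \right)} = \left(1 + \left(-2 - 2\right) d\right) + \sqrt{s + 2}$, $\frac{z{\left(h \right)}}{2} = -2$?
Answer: $- \frac{2417039}{83688} - \frac{77969 \sqrt{10}}{83688} \approx -31.828$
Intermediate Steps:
$z{\left(h \right)} = -4$ ($z{\left(h \right)} = 2 \left(-2\right) = -4$)
$f{\left(d,s \right)} = 1 + \sqrt{2 + s} - 4 d$ ($f{\left(d,s \right)} = \left(1 - 4 d\right) + \sqrt{2 + s} = 1 + \sqrt{2 + s} - 4 d$)
$- \frac{233907}{f{\left(8,8 \right)} \left(-44\right) \left(\left(-2\right) \left(-5\right) + z{\left(2 \right)}\right)} = - \frac{233907}{\left(1 + \sqrt{2 + 8} - 32\right) \left(-44\right) \left(\left(-2\right) \left(-5\right) - 4\right)} = - \frac{233907}{\left(1 + \sqrt{10} - 32\right) \left(-44\right) \left(10 - 4\right)} = - \frac{233907}{\left(-31 + \sqrt{10}\right) \left(-44\right) 6} = - \frac{233907}{\left(1364 - 44 \sqrt{10}\right) 6} = - \frac{233907}{8184 - 264 \sqrt{10}}$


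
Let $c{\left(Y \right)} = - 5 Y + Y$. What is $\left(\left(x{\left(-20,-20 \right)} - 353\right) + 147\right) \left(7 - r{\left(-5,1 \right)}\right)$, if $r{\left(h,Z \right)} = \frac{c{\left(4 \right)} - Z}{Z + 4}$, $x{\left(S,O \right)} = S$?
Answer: $- \frac{11752}{5} \approx -2350.4$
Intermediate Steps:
$c{\left(Y \right)} = - 4 Y$
$r{\left(h,Z \right)} = \frac{-16 - Z}{4 + Z}$ ($r{\left(h,Z \right)} = \frac{\left(-4\right) 4 - Z}{Z + 4} = \frac{-16 - Z}{4 + Z}$)
$\left(\left(x{\left(-20,-20 \right)} - 353\right) + 147\right) \left(7 - r{\left(-5,1 \right)}\right) = \left(\left(-20 - 353\right) + 147\right) \left(7 - \frac{-16 - 1}{4 + 1}\right) = \left(\left(-20 - 353\right) + 147\right) \left(7 - \frac{-16 - 1}{5}\right) = \left(-373 + 147\right) \left(7 - \frac{1}{5} \left(-17\right)\right) = - 226 \left(7 - - \frac{17}{5}\right) = - 226 \left(7 + \frac{17}{5}\right) = \left(-226\right) \frac{52}{5} = - \frac{11752}{5}$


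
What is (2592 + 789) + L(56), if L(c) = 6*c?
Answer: 3717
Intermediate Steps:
(2592 + 789) + L(56) = (2592 + 789) + 6*56 = 3381 + 336 = 3717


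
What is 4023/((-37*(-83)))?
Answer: 4023/3071 ≈ 1.3100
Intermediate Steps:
4023/((-37*(-83))) = 4023/3071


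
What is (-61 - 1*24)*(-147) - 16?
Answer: 12479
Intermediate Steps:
(-61 - 1*24)*(-147) - 16 = (-61 - 24)*(-147) - 16 = -85*(-147) - 16 = 12495 - 16 = 12479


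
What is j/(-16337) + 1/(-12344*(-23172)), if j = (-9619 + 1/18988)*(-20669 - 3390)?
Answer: -314228924597203269949/22182524693557152 ≈ -14166.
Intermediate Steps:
j = 4394269792689/18988 (j = (-9619 + 1/18988)*(-24059) = -182645571/18988*(-24059) = 4394269792689/18988 ≈ 2.3142e+8)
j/(-16337) + 1/(-12344*(-23172)) = (4394269792689/18988)/(-16337) + 1/(-12344*(-23172)) = (4394269792689/18988)*(-1/16337) - 1/12344*(-1/23172) = -4394269792689/310206956 + 1/286035168 = -314228924597203269949/22182524693557152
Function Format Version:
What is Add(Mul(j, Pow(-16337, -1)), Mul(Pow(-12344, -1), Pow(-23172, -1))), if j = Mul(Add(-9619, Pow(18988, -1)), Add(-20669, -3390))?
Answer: Rational(-314228924597203269949, 22182524693557152) ≈ -14166.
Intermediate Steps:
j = Rational(4394269792689, 18988) (j = Mul(Add(-9619, Rational(1, 18988)), -24059) = Mul(Rational(-182645571, 18988), -24059) = Rational(4394269792689, 18988) ≈ 2.3142e+8)
Add(Mul(j, Pow(-16337, -1)), Mul(Pow(-12344, -1), Pow(-23172, -1))) = Add(Mul(Rational(4394269792689, 18988), Pow(-16337, -1)), Mul(Pow(-12344, -1), Pow(-23172, -1))) = Add(Mul(Rational(4394269792689, 18988), Rational(-1, 16337)), Mul(Rational(-1, 12344), Rational(-1, 23172))) = Add(Rational(-4394269792689, 310206956), Rational(1, 286035168)) = Rational(-314228924597203269949, 22182524693557152)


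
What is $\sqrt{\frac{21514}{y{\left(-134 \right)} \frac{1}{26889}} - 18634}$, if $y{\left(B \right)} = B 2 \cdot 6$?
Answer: $\frac{i \sqrt{6794396501}}{134} \approx 615.14 i$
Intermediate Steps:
$y{\left(B \right)} = 12 B$ ($y{\left(B \right)} = 2 B 6 = 12 B$)
$\sqrt{\frac{21514}{y{\left(-134 \right)} \frac{1}{26889}} - 18634} = \sqrt{\frac{21514}{12 \left(-134\right) \frac{1}{26889}} - 18634} = \sqrt{\frac{21514}{\left(-1608\right) \frac{1}{26889}} - 18634} = \sqrt{\frac{21514}{- \frac{536}{8963}} - 18634} = \sqrt{21514 \left(- \frac{8963}{536}\right) - 18634} = \sqrt{- \frac{96414991}{268} - 18634} = \sqrt{- \frac{101408903}{268}} = \frac{i \sqrt{6794396501}}{134}$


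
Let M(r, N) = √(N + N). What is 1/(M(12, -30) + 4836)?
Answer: 403/1948913 - I*√15/11693478 ≈ 0.00020678 - 3.3121e-7*I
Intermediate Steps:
M(r, N) = √2*√N (M(r, N) = √(2*N) = √2*√N)
1/(M(12, -30) + 4836) = 1/(√2*√(-30) + 4836) = 1/(√2*(I*√30) + 4836) = 1/(2*I*√15 + 4836) = 1/(4836 + 2*I*√15)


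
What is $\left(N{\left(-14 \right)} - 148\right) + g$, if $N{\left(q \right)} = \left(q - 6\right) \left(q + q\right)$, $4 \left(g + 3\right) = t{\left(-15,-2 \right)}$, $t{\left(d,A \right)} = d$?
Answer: $\frac{1621}{4} \approx 405.25$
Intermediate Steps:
$g = - \frac{27}{4}$ ($g = -3 + \frac{1}{4} \left(-15\right) = -3 - \frac{15}{4} = - \frac{27}{4} \approx -6.75$)
$N{\left(q \right)} = 2 q \left(-6 + q\right)$ ($N{\left(q \right)} = \left(-6 + q\right) 2 q = 2 q \left(-6 + q\right)$)
$\left(N{\left(-14 \right)} - 148\right) + g = \left(2 \left(-14\right) \left(-6 - 14\right) - 148\right) - \frac{27}{4} = \left(2 \left(-14\right) \left(-20\right) - 148\right) - \frac{27}{4} = \left(560 - 148\right) - \frac{27}{4} = 412 - \frac{27}{4} = \frac{1621}{4}$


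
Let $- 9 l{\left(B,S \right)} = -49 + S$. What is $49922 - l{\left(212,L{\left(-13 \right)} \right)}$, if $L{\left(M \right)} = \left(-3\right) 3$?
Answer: $\frac{449240}{9} \approx 49916.0$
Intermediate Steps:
$L{\left(M \right)} = -9$
$l{\left(B,S \right)} = \frac{49}{9} - \frac{S}{9}$ ($l{\left(B,S \right)} = - \frac{-49 + S}{9} = \frac{49}{9} - \frac{S}{9}$)
$49922 - l{\left(212,L{\left(-13 \right)} \right)} = 49922 - \left(\frac{49}{9} - -1\right) = 49922 - \left(\frac{49}{9} + 1\right) = 49922 - \frac{58}{9} = \frac{449240}{9}$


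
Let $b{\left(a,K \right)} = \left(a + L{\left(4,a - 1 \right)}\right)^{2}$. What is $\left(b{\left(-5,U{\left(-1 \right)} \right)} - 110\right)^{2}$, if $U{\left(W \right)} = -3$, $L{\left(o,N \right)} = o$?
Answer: $11881$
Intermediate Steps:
$b{\left(a,K \right)} = \left(4 + a\right)^{2}$ ($b{\left(a,K \right)} = \left(a + 4\right)^{2} = \left(4 + a\right)^{2}$)
$\left(b{\left(-5,U{\left(-1 \right)} \right)} - 110\right)^{2} = \left(\left(4 - 5\right)^{2} - 110\right)^{2} = \left(\left(-1\right)^{2} - 110\right)^{2} = \left(1 - 110\right)^{2} = \left(-109\right)^{2} = 11881$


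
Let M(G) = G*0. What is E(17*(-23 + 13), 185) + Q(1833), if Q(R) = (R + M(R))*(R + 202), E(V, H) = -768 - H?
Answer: 3729202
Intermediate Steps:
M(G) = 0
Q(R) = R*(202 + R) (Q(R) = (R + 0)*(R + 202) = R*(202 + R))
E(17*(-23 + 13), 185) + Q(1833) = (-768 - 1*185) + 1833*(202 + 1833) = (-768 - 185) + 1833*2035 = -953 + 3730155 = 3729202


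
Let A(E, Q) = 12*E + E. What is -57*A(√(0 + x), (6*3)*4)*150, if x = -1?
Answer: -111150*I ≈ -1.1115e+5*I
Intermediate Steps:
A(E, Q) = 13*E
-57*A(√(0 + x), (6*3)*4)*150 = -741*√(0 - 1)*150 = -741*√(-1)*150 = -741*I*150 = -111150*I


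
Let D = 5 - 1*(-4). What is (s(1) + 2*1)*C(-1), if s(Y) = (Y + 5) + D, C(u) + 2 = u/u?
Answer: -17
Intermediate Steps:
C(u) = -1 (C(u) = -2 + u/u = -2 + 1 = -1)
D = 9 (D = 5 + 4 = 9)
s(Y) = 14 + Y (s(Y) = (Y + 5) + 9 = (5 + Y) + 9 = 14 + Y)
(s(1) + 2*1)*C(-1) = ((14 + 1) + 2*1)*(-1) = (15 + 2)*(-1) = 17*(-1) = -17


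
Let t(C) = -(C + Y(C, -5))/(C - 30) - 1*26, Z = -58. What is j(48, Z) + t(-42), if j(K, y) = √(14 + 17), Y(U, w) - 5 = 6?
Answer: -1903/72 + √31 ≈ -20.863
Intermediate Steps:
Y(U, w) = 11 (Y(U, w) = 5 + 6 = 11)
j(K, y) = √31
t(C) = -26 - (11 + C)/(-30 + C) (t(C) = -(C + 11)/(C - 30) - 1*26 = -(11 + C)/(-30 + C) - 26 = -26 - (11 + C)/(-30 + C))
j(48, Z) + t(-42) = √31 + (769 - 27*(-42))/(-30 - 42) = √31 + (769 + 1134)/(-72) = √31 - 1/72*1903 = √31 - 1903/72 = -1903/72 + √31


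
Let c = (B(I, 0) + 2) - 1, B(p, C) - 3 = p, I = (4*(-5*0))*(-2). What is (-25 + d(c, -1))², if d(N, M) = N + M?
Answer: 484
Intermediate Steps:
I = 0 (I = (4*0)*(-2) = 0*(-2) = 0)
B(p, C) = 3 + p
c = 4 (c = ((3 + 0) + 2) - 1 = (3 + 2) - 1 = 5 - 1 = 4)
d(N, M) = M + N
(-25 + d(c, -1))² = (-25 + (-1 + 4))² = (-25 + 3)² = (-22)² = 484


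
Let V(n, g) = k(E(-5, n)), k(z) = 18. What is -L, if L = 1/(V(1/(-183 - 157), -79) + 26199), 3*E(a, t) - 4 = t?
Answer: -1/26217 ≈ -3.8143e-5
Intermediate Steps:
E(a, t) = 4/3 + t/3
V(n, g) = 18
L = 1/26217 (L = 1/(18 + 26199) = 1/26217 ≈ 3.8143e-5)
-L = -1*1/26217 = -1/26217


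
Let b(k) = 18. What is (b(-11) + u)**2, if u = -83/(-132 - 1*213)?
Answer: 39601849/119025 ≈ 332.72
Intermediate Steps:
u = 83/345 (u = -83/(-132 - 213) = -83/(-345) = -83*(-1/345) = 83/345 ≈ 0.24058)
(b(-11) + u)**2 = (18 + 83/345)**2 = (6293/345)**2 = 39601849/119025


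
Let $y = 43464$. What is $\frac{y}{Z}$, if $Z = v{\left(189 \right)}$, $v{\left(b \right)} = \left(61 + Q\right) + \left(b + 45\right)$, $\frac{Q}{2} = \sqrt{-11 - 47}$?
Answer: $\frac{12821880}{87257} - \frac{86928 i \sqrt{58}}{87257} \approx 146.94 - 7.5871 i$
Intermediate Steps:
$Q = 2 i \sqrt{58}$ ($Q = 2 \sqrt{-11 - 47} = 2 \sqrt{-58} = 2 i \sqrt{58} \approx 15.232 i$)
$v{\left(b \right)} = 106 + b + 2 i \sqrt{58}$ ($v{\left(b \right)} = \left(61 + 2 i \sqrt{58}\right) + \left(b + 45\right) = \left(61 + 2 i \sqrt{58}\right) + \left(45 + b\right) = 106 + b + 2 i \sqrt{58}$)
$Z = 295 + 2 i \sqrt{58}$ ($Z = 106 + 189 + 2 i \sqrt{58} = 295 + 2 i \sqrt{58} \approx 295.0 + 15.232 i$)
$\frac{y}{Z} = \frac{43464}{295 + 2 i \sqrt{58}}$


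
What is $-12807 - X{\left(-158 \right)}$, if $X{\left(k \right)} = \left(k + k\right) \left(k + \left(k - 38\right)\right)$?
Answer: $-124671$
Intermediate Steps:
$X{\left(k \right)} = 2 k \left(-38 + 2 k\right)$ ($X{\left(k \right)} = 2 k \left(k + \left(k - 38\right)\right) = 2 k \left(k + \left(-38 + k\right)\right) = 2 k \left(-38 + 2 k\right)$)
$-12807 - X{\left(-158 \right)} = -12807 - 4 \left(-158\right) \left(-19 - 158\right) = -12807 - 4 \left(-158\right) \left(-177\right) = -12807 - 111864 = -124671$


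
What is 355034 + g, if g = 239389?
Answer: 594423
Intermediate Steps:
355034 + g = 355034 + 239389 = 594423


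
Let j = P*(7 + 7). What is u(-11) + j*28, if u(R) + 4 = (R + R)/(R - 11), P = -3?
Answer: -1179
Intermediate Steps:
u(R) = -4 + 2*R/(-11 + R) (u(R) = -4 + (R + R)/(R - 11) = -4 + (2*R)/(-11 + R) = -4 + 2*R/(-11 + R))
j = -42 (j = -3*(7 + 7) = -3*14 = -42)
u(-11) + j*28 = 2*(22 - 1*(-11))/(-11 - 11) - 42*28 = 2*(22 + 11)/(-22) - 1176 = 2*(-1/22)*33 - 1176 = -3 - 1176 = -1179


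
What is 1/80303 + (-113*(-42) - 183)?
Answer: 366422590/80303 ≈ 4563.0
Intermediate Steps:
1/80303 + (-113*(-42) - 183) = 1/80303 + (4746 - 183) = 1/80303 + 4563 = 366422590/80303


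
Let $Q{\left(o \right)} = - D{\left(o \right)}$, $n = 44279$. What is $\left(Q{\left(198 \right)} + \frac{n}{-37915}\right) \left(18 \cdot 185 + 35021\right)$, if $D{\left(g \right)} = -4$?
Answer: $\frac{4118168731}{37915} \approx 1.0862 \cdot 10^{5}$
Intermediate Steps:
$Q{\left(o \right)} = 4$ ($Q{\left(o \right)} = \left(-1\right) \left(-4\right) = 4$)
$\left(Q{\left(198 \right)} + \frac{n}{-37915}\right) \left(18 \cdot 185 + 35021\right) = \left(4 + \frac{44279}{-37915}\right) \left(18 \cdot 185 + 35021\right) = \left(4 + 44279 \left(- \frac{1}{37915}\right)\right) \left(3330 + 35021\right) = \left(4 - \frac{44279}{37915}\right) 38351 = \frac{107381}{37915} \cdot 38351 = \frac{4118168731}{37915}$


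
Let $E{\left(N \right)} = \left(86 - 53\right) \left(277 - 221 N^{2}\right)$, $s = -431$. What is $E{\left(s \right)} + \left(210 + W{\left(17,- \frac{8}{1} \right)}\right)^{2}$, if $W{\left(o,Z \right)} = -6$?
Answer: $-1354704216$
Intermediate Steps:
$E{\left(N \right)} = 9141 - 7293 N^{2}$ ($E{\left(N \right)} = 33 \left(277 - 221 N^{2}\right) = 9141 - 7293 N^{2}$)
$E{\left(s \right)} + \left(210 + W{\left(17,- \frac{8}{1} \right)}\right)^{2} = \left(9141 - 7293 \left(-431\right)^{2}\right) + \left(210 - 6\right)^{2} = \left(9141 - 1354754973\right) + 204^{2} = \left(9141 - 1354754973\right) + 41616 = -1354745832 + 41616 = -1354704216$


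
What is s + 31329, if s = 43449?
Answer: 74778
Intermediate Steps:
s + 31329 = 43449 + 31329 = 74778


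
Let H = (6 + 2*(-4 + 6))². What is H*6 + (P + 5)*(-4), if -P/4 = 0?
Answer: 580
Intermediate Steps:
P = 0 (P = -4*0 = 0)
H = 100 (H = (6 + 2*2)² = (6 + 4)² = 10² = 100)
H*6 + (P + 5)*(-4) = 100*6 + (0 + 5)*(-4) = 600 + 5*(-4) = 600 - 20 = 580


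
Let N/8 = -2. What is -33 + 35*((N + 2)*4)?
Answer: -1993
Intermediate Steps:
N = -16 (N = 8*(-2) = -16)
-33 + 35*((N + 2)*4) = -33 + 35*((-16 + 2)*4) = -33 + 35*(-14*4) = -33 + 35*(-56) = -33 - 1960 = -1993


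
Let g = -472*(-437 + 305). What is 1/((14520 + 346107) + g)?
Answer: 1/422931 ≈ 2.3645e-6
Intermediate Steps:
g = 62304 (g = -472*(-132) = 62304)
1/((14520 + 346107) + g) = 1/((14520 + 346107) + 62304) = 1/(360627 + 62304) = 1/422931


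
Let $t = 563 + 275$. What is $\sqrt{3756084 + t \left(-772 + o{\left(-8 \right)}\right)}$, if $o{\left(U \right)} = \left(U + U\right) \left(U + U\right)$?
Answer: $2 \sqrt{830919} \approx 1823.1$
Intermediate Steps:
$o{\left(U \right)} = 4 U^{2}$ ($o{\left(U \right)} = 2 U 2 U = 4 U^{2}$)
$t = 838$
$\sqrt{3756084 + t \left(-772 + o{\left(-8 \right)}\right)} = \sqrt{3756084 + 838 \left(-772 + 4 \left(-8\right)^{2}\right)} = \sqrt{3756084 + 838 \left(-772 + 4 \cdot 64\right)} = \sqrt{3756084 + 838 \left(-772 + 256\right)} = \sqrt{3756084 + 838 \left(-516\right)} = \sqrt{3756084 - 432408} = \sqrt{3323676} = 2 \sqrt{830919}$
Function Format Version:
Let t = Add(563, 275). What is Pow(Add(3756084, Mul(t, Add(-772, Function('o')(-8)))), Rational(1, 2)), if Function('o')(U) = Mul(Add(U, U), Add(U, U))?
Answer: Mul(2, Pow(830919, Rational(1, 2))) ≈ 1823.1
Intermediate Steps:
Function('o')(U) = Mul(4, Pow(U, 2)) (Function('o')(U) = Mul(Mul(2, U), Mul(2, U)) = Mul(4, Pow(U, 2)))
t = 838
Pow(Add(3756084, Mul(t, Add(-772, Function('o')(-8)))), Rational(1, 2)) = Pow(Add(3756084, Mul(838, Add(-772, Mul(4, Pow(-8, 2))))), Rational(1, 2)) = Pow(Add(3756084, Mul(838, Add(-772, Mul(4, 64)))), Rational(1, 2)) = Pow(Add(3756084, Mul(838, Add(-772, 256))), Rational(1, 2)) = Pow(Add(3756084, Mul(838, -516)), Rational(1, 2)) = Pow(Add(3756084, -432408), Rational(1, 2)) = Pow(3323676, Rational(1, 2)) = Mul(2, Pow(830919, Rational(1, 2)))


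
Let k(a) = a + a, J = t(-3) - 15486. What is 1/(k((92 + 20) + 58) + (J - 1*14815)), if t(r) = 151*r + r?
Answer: -1/30417 ≈ -3.2876e-5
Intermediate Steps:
t(r) = 152*r
J = -15942 (J = 152*(-3) - 15486 = -456 - 15486 = -15942)
k(a) = 2*a
1/(k((92 + 20) + 58) + (J - 1*14815)) = 1/(2*((92 + 20) + 58) + (-15942 - 1*14815)) = 1/(2*(112 + 58) + (-15942 - 14815)) = 1/(2*170 - 30757) = 1/(340 - 30757) = 1/(-30417) = -1/30417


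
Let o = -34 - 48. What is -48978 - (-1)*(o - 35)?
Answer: -49095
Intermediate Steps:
o = -82
-48978 - (-1)*(o - 35) = -48978 - (-1)*(-82 - 35) = -48978 - (-1)*(-117) = -48978 - 1*117 = -48978 - 117 = -49095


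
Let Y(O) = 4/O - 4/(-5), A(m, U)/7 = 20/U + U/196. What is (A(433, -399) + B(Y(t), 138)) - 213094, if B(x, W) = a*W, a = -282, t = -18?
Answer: -57461609/228 ≈ -2.5202e+5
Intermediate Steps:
A(m, U) = 140/U + U/28 (A(m, U) = 7*(20/U + U/196) = 140/U + U/28)
Y(O) = ⅘ + 4/O (Y(O) = 4/O - 4*(-⅕) = 4/O + ⅘ = ⅘ + 4/O)
B(x, W) = -282*W
(A(433, -399) + B(Y(t), 138)) - 213094 = ((140/(-399) + (1/28)*(-399)) - 282*138) - 213094 = ((140*(-1/399) - 57/4) - 38916) - 213094 = ((-20/57 - 57/4) - 38916) - 213094 = (-3329/228 - 38916) - 213094 = -8876177/228 - 213094 = -57461609/228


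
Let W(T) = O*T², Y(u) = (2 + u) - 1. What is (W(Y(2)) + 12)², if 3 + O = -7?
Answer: 6084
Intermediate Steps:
O = -10 (O = -3 - 7 = -10)
Y(u) = 1 + u
W(T) = -10*T²
(W(Y(2)) + 12)² = (-10*(1 + 2)² + 12)² = (-10*3² + 12)² = (-10*9 + 12)² = (-90 + 12)² = (-78)² = 6084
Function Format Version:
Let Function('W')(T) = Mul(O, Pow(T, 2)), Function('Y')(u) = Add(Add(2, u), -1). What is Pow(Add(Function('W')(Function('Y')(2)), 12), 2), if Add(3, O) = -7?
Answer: 6084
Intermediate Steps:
O = -10 (O = Add(-3, -7) = -10)
Function('Y')(u) = Add(1, u)
Function('W')(T) = Mul(-10, Pow(T, 2))
Pow(Add(Function('W')(Function('Y')(2)), 12), 2) = Pow(Add(Mul(-10, Pow(Add(1, 2), 2)), 12), 2) = Pow(Add(Mul(-10, Pow(3, 2)), 12), 2) = Pow(Add(Mul(-10, 9), 12), 2) = Pow(Add(-90, 12), 2) = Pow(-78, 2) = 6084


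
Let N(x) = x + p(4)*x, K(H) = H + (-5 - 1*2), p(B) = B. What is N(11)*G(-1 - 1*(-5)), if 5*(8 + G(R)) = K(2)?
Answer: -495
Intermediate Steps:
K(H) = -7 + H (K(H) = H + (-5 - 2) = H - 7 = -7 + H)
G(R) = -9 (G(R) = -8 + (-7 + 2)/5 = -8 + (1/5)*(-5) = -8 - 1 = -9)
N(x) = 5*x (N(x) = x + 4*x = 5*x)
N(11)*G(-1 - 1*(-5)) = (5*11)*(-9) = 55*(-9) = -495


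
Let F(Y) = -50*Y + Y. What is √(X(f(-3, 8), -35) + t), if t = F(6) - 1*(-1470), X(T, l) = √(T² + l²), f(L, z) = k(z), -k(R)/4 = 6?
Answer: √(1176 + √1801) ≈ 34.906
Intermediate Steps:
F(Y) = -49*Y
k(R) = -24 (k(R) = -4*6 = -24)
f(L, z) = -24
t = 1176 (t = -49*6 - 1*(-1470) = -294 + 1470 = 1176)
√(X(f(-3, 8), -35) + t) = √(√((-24)² + (-35)²) + 1176) = √(√(576 + 1225) + 1176) = √(√1801 + 1176) = √(1176 + √1801)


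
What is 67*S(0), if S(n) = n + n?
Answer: 0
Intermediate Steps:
S(n) = 2*n
67*S(0) = 67*(2*0) = 67*0 = 0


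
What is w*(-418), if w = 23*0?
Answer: 0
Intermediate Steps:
w = 0
w*(-418) = 0*(-418) = 0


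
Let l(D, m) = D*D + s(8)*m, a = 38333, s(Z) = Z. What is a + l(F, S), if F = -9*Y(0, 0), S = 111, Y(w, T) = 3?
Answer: 39950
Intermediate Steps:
F = -27 (F = -9*3 = -27)
l(D, m) = D² + 8*m (l(D, m) = D*D + 8*m = D² + 8*m)
a + l(F, S) = 38333 + ((-27)² + 8*111) = 38333 + (729 + 888) = 38333 + 1617 = 39950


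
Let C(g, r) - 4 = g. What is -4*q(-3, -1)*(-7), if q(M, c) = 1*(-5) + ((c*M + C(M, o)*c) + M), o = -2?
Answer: -168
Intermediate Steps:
C(g, r) = 4 + g
q(M, c) = -5 + M + M*c + c*(4 + M) (q(M, c) = 1*(-5) + ((c*M + (4 + M)*c) + M) = -5 + ((M*c + c*(4 + M)) + M) = -5 + (M + M*c + c*(4 + M)) = -5 + M + M*c + c*(4 + M))
-4*q(-3, -1)*(-7) = -4*(-5 - 3 - 3*(-1) - (4 - 3))*(-7) = -4*(-5 - 3 + 3 - 1*1)*(-7) = -4*(-5 - 3 + 3 - 1)*(-7) = -4*(-6)*(-7) = 24*(-7) = -168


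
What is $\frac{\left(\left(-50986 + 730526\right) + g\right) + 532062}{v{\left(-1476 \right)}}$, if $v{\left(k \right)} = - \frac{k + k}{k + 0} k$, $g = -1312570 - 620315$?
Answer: $- \frac{721283}{2952} \approx -244.34$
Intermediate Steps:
$g = -1932885$
$v{\left(k \right)} = - 2 k$ ($v{\left(k \right)} = - \frac{2 k}{k} k = \left(-1\right) 2 k = - 2 k$)
$\frac{\left(\left(-50986 + 730526\right) + g\right) + 532062}{v{\left(-1476 \right)}} = \frac{\left(\left(-50986 + 730526\right) - 1932885\right) + 532062}{\left(-2\right) \left(-1476\right)} = \frac{\left(679540 - 1932885\right) + 532062}{2952} = \left(-1253345 + 532062\right) \frac{1}{2952} = \left(-721283\right) \frac{1}{2952} = - \frac{721283}{2952}$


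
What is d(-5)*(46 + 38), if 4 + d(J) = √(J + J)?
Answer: -336 + 84*I*√10 ≈ -336.0 + 265.63*I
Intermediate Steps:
d(J) = -4 + √2*√J (d(J) = -4 + √(J + J) = -4 + √(2*J) = -4 + √2*√J)
d(-5)*(46 + 38) = (-4 + √2*√(-5))*(46 + 38) = (-4 + √2*(I*√5))*84 = (-4 + I*√10)*84 = -336 + 84*I*√10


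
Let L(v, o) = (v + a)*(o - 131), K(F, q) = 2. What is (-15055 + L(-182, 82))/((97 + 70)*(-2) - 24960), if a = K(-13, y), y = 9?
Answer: 6235/25294 ≈ 0.24650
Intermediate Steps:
a = 2
L(v, o) = (-131 + o)*(2 + v) (L(v, o) = (v + 2)*(o - 131) = (2 + v)*(-131 + o) = (-131 + o)*(2 + v))
(-15055 + L(-182, 82))/((97 + 70)*(-2) - 24960) = (-15055 + (-262 - 131*(-182) + 2*82 + 82*(-182)))/((97 + 70)*(-2) - 24960) = (-15055 + (-262 + 23842 + 164 - 14924))/(167*(-2) - 24960) = (-15055 + 8820)/(-334 - 24960) = -6235/(-25294) = -6235*(-1/25294) = 6235/25294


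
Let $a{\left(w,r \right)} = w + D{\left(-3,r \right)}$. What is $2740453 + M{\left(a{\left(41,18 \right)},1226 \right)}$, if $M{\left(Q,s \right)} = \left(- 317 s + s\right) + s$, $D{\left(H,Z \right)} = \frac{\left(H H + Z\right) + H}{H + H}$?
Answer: $2354263$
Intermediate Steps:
$D{\left(H,Z \right)} = \frac{H + Z + H^{2}}{2 H}$ ($D{\left(H,Z \right)} = \frac{\left(H^{2} + Z\right) + H}{2 H} = \left(\left(Z + H^{2}\right) + H\right) \frac{1}{2 H} = \left(H + Z + H^{2}\right) \frac{1}{2 H} = \frac{H + Z + H^{2}}{2 H}$)
$a{\left(w,r \right)} = -1 + w - \frac{r}{6}$ ($a{\left(w,r \right)} = w + \frac{r - 3 \left(1 - 3\right)}{2 \left(-3\right)} = w + \frac{1}{2} \left(- \frac{1}{3}\right) \left(r - -6\right) = w + \frac{1}{2} \left(- \frac{1}{3}\right) \left(r + 6\right) = w + \frac{1}{2} \left(- \frac{1}{3}\right) \left(6 + r\right) = w - \left(1 + \frac{r}{6}\right) = -1 + w - \frac{r}{6}$)
$M{\left(Q,s \right)} = - 315 s$ ($M{\left(Q,s \right)} = - 316 s + s = - 315 s$)
$2740453 + M{\left(a{\left(41,18 \right)},1226 \right)} = 2740453 - 386190 = 2354263$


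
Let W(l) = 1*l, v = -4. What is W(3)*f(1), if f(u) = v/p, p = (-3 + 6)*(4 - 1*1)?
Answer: -4/3 ≈ -1.3333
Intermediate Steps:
p = 9 (p = 3*(4 - 1) = 3*3 = 9)
W(l) = l
f(u) = -4/9
W(3)*f(1) = 3*(-4/9) = -4/3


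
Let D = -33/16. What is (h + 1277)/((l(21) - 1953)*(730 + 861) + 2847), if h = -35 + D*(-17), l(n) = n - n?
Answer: -6811/16556672 ≈ -0.00041137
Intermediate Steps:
l(n) = 0
D = -33/16 (D = -33*1/16 = -33/16 ≈ -2.0625)
h = 1/16 (h = -35 - 33/16*(-17) = -35 + 561/16 = 1/16 ≈ 0.062500)
(h + 1277)/((l(21) - 1953)*(730 + 861) + 2847) = (1/16 + 1277)/((0 - 1953)*(730 + 861) + 2847) = 20433/(16*(-1953*1591 + 2847)) = 20433/(16*(-3107223 + 2847)) = (20433/16)/(-3104376) = (20433/16)*(-1/3104376) = -6811/16556672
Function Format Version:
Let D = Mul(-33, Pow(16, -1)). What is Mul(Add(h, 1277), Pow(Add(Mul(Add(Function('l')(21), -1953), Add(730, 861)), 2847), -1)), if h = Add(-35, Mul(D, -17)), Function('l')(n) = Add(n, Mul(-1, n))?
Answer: Rational(-6811, 16556672) ≈ -0.00041137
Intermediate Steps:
Function('l')(n) = 0
D = Rational(-33, 16) (D = Mul(-33, Rational(1, 16)) = Rational(-33, 16) ≈ -2.0625)
h = Rational(1, 16) (h = Add(-35, Mul(Rational(-33, 16), -17)) = Add(-35, Rational(561, 16)) = Rational(1, 16) ≈ 0.062500)
Mul(Add(h, 1277), Pow(Add(Mul(Add(Function('l')(21), -1953), Add(730, 861)), 2847), -1)) = Mul(Add(Rational(1, 16), 1277), Pow(Add(Mul(Add(0, -1953), Add(730, 861)), 2847), -1)) = Mul(Rational(20433, 16), Pow(Add(Mul(-1953, 1591), 2847), -1)) = Mul(Rational(20433, 16), Pow(Add(-3107223, 2847), -1)) = Mul(Rational(20433, 16), Pow(-3104376, -1)) = Mul(Rational(20433, 16), Rational(-1, 3104376)) = Rational(-6811, 16556672)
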